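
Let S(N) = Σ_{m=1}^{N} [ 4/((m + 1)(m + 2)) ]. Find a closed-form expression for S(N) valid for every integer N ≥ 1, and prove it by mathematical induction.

We claim S(N) = 2N/(N + 2) for all N ≥ 1.
Base step (N = 1): S(1) = 2/3, and the closed form gives 2/3. They agree.
Inductive step: suppose the statement holds for some m ≥ 1, so S(m) = 2m/(m + 2).
Then S(m+1) = S(m) + (4/((m + 2)(m + 3))) = (2m/(m + 2)) + (4/((m + 2)(m + 3))).
Simplifying, S(m+1) = 2(m + 1)/(m + 3) = 2(m+1)/((m+1) + 2),
which is the closed form with N = m+1.
By induction, the statement is established for all N ≥ 1.

S(N) = 2N/(N + 2)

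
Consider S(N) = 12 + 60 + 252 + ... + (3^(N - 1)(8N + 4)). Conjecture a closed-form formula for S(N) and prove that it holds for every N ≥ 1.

We claim S(N) = 4·3^N·N for all N ≥ 1.
When N = 1: S(1) = 12, and the closed form gives 12. They agree.
Inductive step: assume the claim holds for N = k, so S(k) = 4·3^k·k.
Then S(k+1) = S(k) + (3^k(8k + 12)) = (4·3^k·k) + (3^k(8k + 12)).
Simplifying, S(k+1) = 12·3^k(k + 1) = 4·3^(k+1)·(k+1),
which is the closed form with N = k+1.
By induction, the statement is established for all N ≥ 1.

S(N) = 4·3^N·N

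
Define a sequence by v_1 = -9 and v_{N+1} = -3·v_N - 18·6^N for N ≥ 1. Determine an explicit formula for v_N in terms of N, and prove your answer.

v_N = -(-3)^N - 2·6^N

Computing the first terms: v_1 = -9, v_2 = -81, v_3 = -405. This suggests v_N = -(-3)^N - 2·6^N.
When N = 1: the formula gives -9 = -9 = v_1.
Inductive step: suppose the statement holds for some m ≥ 1, so v_m = -(-3)^m - 2·6^m.
Then v_{m+1} = -3·v_m - 18·6^m = -3·(-(-3)^m - 2·6^m) - 18·6^m = -(-3)^(m + 1) - 2·6^(m + 1),
which is the claimed formula at N = m+1.
Hence, by induction on N, the claim holds for every N ≥ 1.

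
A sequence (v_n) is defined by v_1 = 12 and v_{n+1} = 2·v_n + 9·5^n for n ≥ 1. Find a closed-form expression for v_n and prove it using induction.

v_n = -3·2^(n - 1) + 3·5^n

Computing the first terms: v_1 = 12, v_2 = 69, v_3 = 363. This suggests v_n = -3·2^(n - 1) + 3·5^n.
Base case (n = 1): the formula gives 12 = 12 = v_1.
For the inductive step, assume it holds for an arbitrary m ≥ 1, so v_m = -3·2^(m - 1) + 3·5^m.
Then v_{m+1} = 2·v_m + 9·5^m = 2·(-3·2^(m - 1) + 3·5^m) + 9·5^m = -3·2^m + 3·5^(m + 1) = -3·2^((m+1) - 1) + 3·5^(m+1),
which is the claimed formula at n = m+1.
By the principle of mathematical induction, the result holds for all n ≥ 1.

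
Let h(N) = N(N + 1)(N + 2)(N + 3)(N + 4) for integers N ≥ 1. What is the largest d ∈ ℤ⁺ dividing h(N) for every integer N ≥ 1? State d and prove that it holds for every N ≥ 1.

d = 120

Computing the first values: h(1) = 120 and h(2) = 720; gcd(120, 720) = 120, so d ≤ 120.
We prove 120 | N(N + 1)(N + 2)(N + 3)(N + 4) for all N ≥ 1 by induction on N.
For the base case N = 1: h(1) = 120 = 120·(1), so 120 | h(1).
Inductive step: suppose the statement holds for some j ≥ 1, i.e. 120 | h(j). Then
h(j+1) − h(j) = (j+1)·(j+2)·(j+3)·(j+4)·(j+5) − j·(j+1)·(j+2)·(j+3)·(j+4) = (j+1)·(j+2)·(j+3)·(j+4)·[(j+5) − j] = 5·(j+1)·(j+2)·(j+3)·(j+4). The product of 4 consecutive integers is divisible by (4)! = 24, so h(j+1) − h(j) is divisible by 5·24 = 120. By the inductive hypothesis 120 | h(j), hence 120 | h(j+1).
This completes the induction.
Therefore the largest such d is 120.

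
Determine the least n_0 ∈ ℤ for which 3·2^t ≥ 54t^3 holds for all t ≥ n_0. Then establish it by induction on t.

At t = 16: 196608 < 221184, so the inequality fails and n_0 ≥ 17. We prove 3·2^t ≥ 54t^3 for all t ≥ 17.
When t = 17: 3·2^t = 393216 and 54t^3 = 265302, so 393216 ≥ 265302.
Suppose the result is true for t = r, so 3·2^r ≥ 54r^3.
Then 3·2^(r + 1) = 2·(3·2^r) ≥ 2·(54r^3).
Also, for r ≥ 17 we have 2·(54r^3) ≥ 54(r+1)^3, since 2 ≥ (1 + 1/r)^3 for all r ≥ 17.
Combining, 3·2^(r + 1) ≥ 54(r+1)^3.
This completes the induction.
Hence the smallest such n_0 is 17.

n_0 = 17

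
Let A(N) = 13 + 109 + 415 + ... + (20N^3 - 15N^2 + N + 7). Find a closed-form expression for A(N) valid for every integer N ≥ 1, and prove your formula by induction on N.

We claim A(N) = N(5N^3 + 5N^2 - 2N + 5) for all N ≥ 1.
For the base case N = 1: A(1) = 13, and the closed form gives 13. They agree.
For the inductive step, assume it holds for an arbitrary m ≥ 1, so A(m) = m(5m^3 + 5m^2 - 2m + 5).
Then A(m+1) = A(m) + (20m^3 + 45m^2 + 31m + 13) = (m(5m^3 + 5m^2 - 2m + 5)) + (20m^3 + 45m^2 + 31m + 13).
Simplifying, A(m+1) = (m + 1)(5m^3 + 20m^2 + 23m + 13) = (m+1)(5(m+1)^3 + 5(m+1)^2 - 2(m+1) + 5),
which is the closed form with N = m+1.
By induction, the statement is established for all N ≥ 1.

A(N) = N(5N^3 + 5N^2 - 2N + 5)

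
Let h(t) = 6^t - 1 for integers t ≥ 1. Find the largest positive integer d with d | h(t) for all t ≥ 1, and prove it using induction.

Computing the first values: h(1) = 5 and h(2) = 35; gcd(5, 35) = 5, so d ≤ 5.
We prove 5 | 6^t - 1 for all t ≥ 1 by induction on t.
When t = 1: h(1) = 5 = 5·(1), so 5 | h(1).
Inductive step: assume the claim holds for t = j, i.e. 5 | h(j). Then
6^{j+1} − 1^{j+1} = 6·6^j − 1·1^j = 6·(6^j − 1^j) + (5)·1^j. The first term is divisible by 5 by the inductive hypothesis, and the second term (5)·1^j is divisible by 5 since 5 | 5. Hence 5 | h(j+1).
By the principle of mathematical induction, the result holds for all t ≥ 1.
Therefore the largest such d is 5.

d = 5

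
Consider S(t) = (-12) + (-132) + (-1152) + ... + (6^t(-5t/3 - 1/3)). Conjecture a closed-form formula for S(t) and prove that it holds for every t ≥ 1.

We claim S(t) = -2·6^t·t for all t ≥ 1.
Base case (t = 1): S(1) = -12, and the closed form gives -12. They agree.
Suppose the result is true for t = m, so S(m) = -2·6^m·m.
Then S(m+1) = S(m) + (6^m(-10m - 12)) = (-2·6^m·m) + (6^m(-10m - 12)).
Simplifying, S(m+1) = 12·6^m(-m - 1) = -2·6^(m+1)·(m+1),
which is the closed form with t = m+1.
This completes the induction.

S(t) = -2·6^t·t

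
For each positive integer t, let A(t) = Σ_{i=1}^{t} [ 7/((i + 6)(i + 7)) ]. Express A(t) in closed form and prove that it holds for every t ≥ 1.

We claim A(t) = t/(t + 7) for all t ≥ 1.
When t = 1: A(1) = 1/8, and the closed form gives 1/8. They agree.
For the inductive step, assume it holds for an arbitrary i ≥ 1, so A(i) = i/(i + 7).
Then A(i+1) = A(i) + (7/((i + 7)(i + 8))) = (i/(i + 7)) + (7/((i + 7)(i + 8))).
Simplifying, A(i+1) = (i + 1)/(i + 8) = (i+1)/((i+1) + 7),
which is the closed form with t = i+1.
By the principle of mathematical induction, the result holds for all t ≥ 1.

A(t) = t/(t + 7)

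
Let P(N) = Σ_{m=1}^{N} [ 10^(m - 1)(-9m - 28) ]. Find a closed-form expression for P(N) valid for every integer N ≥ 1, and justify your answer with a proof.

P(N) = -10^N(N + 3) + 3

We claim P(N) = -10^N(N + 3) + 3 for all N ≥ 1.
Base case (N = 1): P(1) = -37, and the closed form gives -37. They agree.
Suppose the result is true for N = m, so P(m) = -10^m(m + 3) + 3.
Then P(m+1) = P(m) + (10^m(-9m - 37)) = (-10^m(m + 3) + 3) + (10^m(-9m - 37)).
Simplifying, P(m+1) = -10·10^m·m - 40·10^m + 3 = -10^(m+1)((m+1) + 3) + 3,
which is the closed form with N = m+1.
Hence, by induction on N, the claim holds for every N ≥ 1.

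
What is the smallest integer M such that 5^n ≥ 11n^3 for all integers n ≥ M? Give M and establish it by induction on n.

M = 5

At n = 4: 625 < 704, so the inequality fails and M ≥ 5. We prove 5^n ≥ 11n^3 for all n ≥ 5.
For the base case n = 5: 5^n = 3125 and 11n^3 = 1375, so 3125 ≥ 1375.
Suppose the result is true for n = r, so 5^r ≥ 11r^3.
Then 5^(r + 1) = 5·(5^r) ≥ 5·(11r^3).
Also, for r ≥ 5 we have 5·(11r^3) ≥ 11(r+1)^3, since 5 ≥ (1 + 1/r)^3 for all r ≥ 5.
Combining, 5^(r + 1) ≥ 11(r+1)^3.
By induction, the statement is established for all n ≥ 5.
Hence the smallest such M is 5.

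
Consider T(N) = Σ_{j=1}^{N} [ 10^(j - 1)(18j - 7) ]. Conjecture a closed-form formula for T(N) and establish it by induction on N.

T(N) = 10^N(2N - 1) + 1

We claim T(N) = 10^N(2N - 1) + 1 for all N ≥ 1.
Base case (N = 1): T(1) = 11, and the closed form gives 11. They agree.
Inductive step: suppose the statement holds for some j ≥ 1, so T(j) = 10^j(2j - 1) + 1.
Then T(j+1) = T(j) + (10^j(18j + 11)) = (10^j(2j - 1) + 1) + (10^j(18j + 11)).
Simplifying, T(j+1) = 20·10^j·j + 10·10^j + 1 = 10^(j+1)(2(j+1) - 1) + 1,
which is the closed form with N = j+1.
Hence, by induction on N, the claim holds for every N ≥ 1.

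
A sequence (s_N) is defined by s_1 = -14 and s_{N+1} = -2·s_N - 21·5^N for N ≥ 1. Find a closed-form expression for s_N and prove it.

Computing the first terms: s_1 = -14, s_2 = -77, s_3 = -371. This suggests s_N = (-2)^(N - 1) - 3·5^N.
For the base case N = 1: the formula gives -14 = -14 = s_1.
Suppose the result is true for N = m, so s_m = (-2)^(m - 1) - 3·5^m.
Then s_{m+1} = -2·s_m - 21·5^m = -2·((-2)^(m - 1) - 3·5^m) - 21·5^m = (-2)^m - 3·5^(m + 1) = (-2)^((m+1) - 1) - 3·5^(m+1),
which is the claimed formula at N = m+1.
This completes the induction.

s_N = (-2)^(N - 1) - 3·5^N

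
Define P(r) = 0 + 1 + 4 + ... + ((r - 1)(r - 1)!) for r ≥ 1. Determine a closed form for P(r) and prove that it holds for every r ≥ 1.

We claim P(r) = r! - 1 for all r ≥ 1.
Base step (r = 1): P(1) = 0, and the closed form gives 0. They agree.
Suppose the result is true for r = m, so P(m) = m! - 1.
Then P(m+1) = P(m) + (m·m!) = (m! - 1) + (m·m!).
Simplifying, P(m+1) = (m+1)! - 1,
which is the closed form with r = m+1.
By the principle of mathematical induction, the result holds for all r ≥ 1.

P(r) = r! - 1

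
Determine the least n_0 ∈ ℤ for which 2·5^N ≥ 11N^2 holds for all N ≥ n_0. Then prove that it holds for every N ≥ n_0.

n_0 = 2

At N = 1: 10 < 11, so the inequality fails and n_0 ≥ 2. We prove 2·5^N ≥ 11N^2 for all N ≥ 2.
When N = 2: 2·5^N = 50 and 11N^2 = 44, so 50 ≥ 44.
Inductive step: suppose the statement holds for some k ≥ 2, so 2·5^k ≥ 11k^2.
Then 2·5^(k + 1) = 5·(2·5^k) ≥ 5·(11k^2).
Also, for k ≥ 2 we have 5·(11k^2) ≥ 11(k+1)^2, since 5 ≥ (1 + 1/k)^2 for all k ≥ 2.
Combining, 2·5^(k + 1) ≥ 11(k+1)^2.
This completes the induction.
Hence the smallest such n_0 is 2.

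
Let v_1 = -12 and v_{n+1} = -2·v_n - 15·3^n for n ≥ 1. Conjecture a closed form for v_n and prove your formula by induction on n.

Computing the first terms: v_1 = -12, v_2 = -21, v_3 = -93. This suggests v_n = -3(-2)^(n - 1) - 3^(n + 1).
When n = 1: the formula gives -12 = -12 = v_1.
Inductive step: suppose the statement holds for some r ≥ 1, so v_r = -3(-2)^(r - 1) - 3^(r + 1).
Then v_{r+1} = -2·v_r - 15·3^r = -2·(-3(-2)^(r - 1) - 3^(r + 1)) - 15·3^r = -3(-2)^r - 3^(r + 2) = -3(-2)^((r+1) - 1) - 3^((r+1) + 1),
which is the claimed formula at n = r+1.
By the principle of mathematical induction, the result holds for all n ≥ 1.

v_n = -3(-2)^(n - 1) - 3^(n + 1)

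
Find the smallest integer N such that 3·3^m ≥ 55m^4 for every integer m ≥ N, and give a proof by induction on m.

N = 12

At m = 11: 531441 < 805255, so the inequality fails and N ≥ 12. We prove 3·3^m ≥ 55m^4 for all m ≥ 12.
Base step (m = 12): 3·3^m = 1594323 and 55m^4 = 1140480, so 1594323 ≥ 1140480.
For the inductive step, assume it holds for an arbitrary k ≥ 12, so 3·3^k ≥ 55k^4.
Then 3·3^(k + 1) = 3·(3·3^k) ≥ 3·(55k^4).
Also, for k ≥ 12 we have 3·(55k^4) ≥ 55(k+1)^4, since 3 ≥ (1 + 1/k)^4 for all k ≥ 12.
Combining, 3·3^(k + 1) ≥ 55(k+1)^4.
By the principle of mathematical induction, the result holds for all m ≥ 12.
Hence the smallest such N is 12.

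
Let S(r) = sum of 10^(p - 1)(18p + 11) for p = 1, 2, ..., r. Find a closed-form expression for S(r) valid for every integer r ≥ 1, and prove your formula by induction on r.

S(r) = 10^r(2r + 1) - 1

We claim S(r) = 10^r(2r + 1) - 1 for all r ≥ 1.
Base step (r = 1): S(1) = 29, and the closed form gives 29. They agree.
Suppose the result is true for r = p, so S(p) = 10^p(2p + 1) - 1.
Then S(p+1) = S(p) + (10^p(18p + 29)) = (10^p(2p + 1) - 1) + (10^p(18p + 29)).
Simplifying, S(p+1) = 20·10^p·p + 30·10^p - 1 = 10^(p+1)(2(p+1) + 1) - 1,
which is the closed form with r = p+1.
Hence, by induction on r, the claim holds for every r ≥ 1.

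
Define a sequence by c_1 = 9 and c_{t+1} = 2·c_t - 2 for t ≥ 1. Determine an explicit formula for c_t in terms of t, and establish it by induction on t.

c_t = 7·2^(t - 1) + 2

Computing the first terms: c_1 = 9, c_2 = 16, c_3 = 30. This suggests c_t = 7·2^(t - 1) + 2.
When t = 1: the formula gives 9 = 9 = c_1.
For the inductive step, assume it holds for an arbitrary p ≥ 1, so c_p = 7·2^(p - 1) + 2.
Then c_{p+1} = 2·c_p - 2 = 2·(7·2^(p - 1) + 2) - 2 = 7·2^p + 2 = 7·2^((p+1) - 1) + 2,
which is the claimed formula at t = p+1.
This completes the induction.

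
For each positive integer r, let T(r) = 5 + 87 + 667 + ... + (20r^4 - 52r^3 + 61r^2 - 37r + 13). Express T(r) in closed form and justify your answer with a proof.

T(r) = r(4r^4 - 3r^3 + r^2 - r + 4)

We claim T(r) = r(4r^4 - 3r^3 + r^2 - r + 4) for all r ≥ 1.
When r = 1: T(1) = 5, and the closed form gives 5. They agree.
Inductive step: assume the claim holds for r = m, so T(m) = m(4m^4 - 3m^3 + m^2 - m + 4).
Then T(m+1) = T(m) + (20m^4 + 28m^3 + 25m^2 + 9m + 5) = (m(4m^4 - 3m^3 + m^2 - m + 4)) + (20m^4 + 28m^3 + 25m^2 + 9m + 5).
Simplifying, T(m+1) = (m + 1)(4m^4 + 13m^3 + 16m^2 + 8m + 5) = (m+1)(4(m+1)^4 - 3(m+1)^3 + (m+1)^2 - (m+1) + 4),
which is the closed form with r = m+1.
This completes the induction.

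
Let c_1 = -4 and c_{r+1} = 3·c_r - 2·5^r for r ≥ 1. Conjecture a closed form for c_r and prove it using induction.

c_r = 3^(r - 1) - 5^r

Computing the first terms: c_1 = -4, c_2 = -22, c_3 = -116. This suggests c_r = 3^(r - 1) - 5^r.
Base step (r = 1): the formula gives -4 = -4 = c_1.
For the inductive step, assume it holds for an arbitrary p ≥ 1, so c_p = 3^(p - 1) - 5^p.
Then c_{p+1} = 3·c_p - 2·5^p = 3·(3^(p - 1) - 5^p) - 2·5^p = 3^p - 5^(p + 1) = 3^((p+1) - 1) - 5^(p+1),
which is the claimed formula at r = p+1.
This completes the induction.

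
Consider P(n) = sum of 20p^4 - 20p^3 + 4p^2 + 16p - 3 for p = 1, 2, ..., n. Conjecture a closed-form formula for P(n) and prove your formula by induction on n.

We claim P(n) = n(4n^4 + 5n^3 - 2n^2 + 5n + 5) for all n ≥ 1.
When n = 1: P(1) = 17, and the closed form gives 17. They agree.
Inductive step: suppose the statement holds for some p ≥ 1, so P(p) = p(4p^4 + 5p^3 - 2p^2 + 5p + 5).
Then P(p+1) = P(p) + (20p^4 + 60p^3 + 64p^2 + 44p + 17) = (p(4p^4 + 5p^3 - 2p^2 + 5p + 5)) + (20p^4 + 60p^3 + 64p^2 + 44p + 17).
Simplifying, P(p+1) = (p + 1)(4p^4 + 21p^3 + 37p^2 + 32p + 17) = (p+1)(4(p+1)^4 + 5(p+1)^3 - 2(p+1)^2 + 5(p+1) + 5),
which is the closed form with n = p+1.
This completes the induction.

P(n) = n(4n^4 + 5n^3 - 2n^2 + 5n + 5)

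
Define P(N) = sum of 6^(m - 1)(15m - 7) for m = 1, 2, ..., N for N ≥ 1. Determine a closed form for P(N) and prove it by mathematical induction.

We claim P(N) = 6^N(3N - 2) + 2 for all N ≥ 1.
Base case (N = 1): P(1) = 8, and the closed form gives 8. They agree.
Suppose the result is true for N = m, so P(m) = 6^m(3m - 2) + 2.
Then P(m+1) = P(m) + (6^m(15m + 8)) = (6^m(3m - 2) + 2) + (6^m(15m + 8)).
Simplifying, P(m+1) = 18·6^m·m + 6·6^m + 2 = 6^(m+1)(3(m+1) - 2) + 2,
which is the closed form with N = m+1.
By the principle of mathematical induction, the result holds for all N ≥ 1.

P(N) = 6^N(3N - 2) + 2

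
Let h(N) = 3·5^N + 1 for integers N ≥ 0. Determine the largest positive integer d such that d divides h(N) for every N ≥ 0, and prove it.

Computing the first values: h(0) = 4 and h(1) = 16; gcd(4, 16) = 4, so d ≤ 4.
We prove 4 | 3·5^N + 1 for all N ≥ 0 by induction on N.
Base case (N = 0): h(0) = 4 = 4·(1), so 4 | h(0).
For the inductive step, assume it holds for an arbitrary p ≥ 0, i.e. 4 | h(p). Then
h(p+1) = 3·5^(p+1) + 1 = 5·(3·5^p + 1) - 4 = 5·h(p) - 4. The first term is divisible by 4 by the inductive hypothesis, and -4 is divisible by 4. Hence 4 | h(p+1).
By the principle of mathematical induction, the result holds for all N ≥ 0.
Therefore the largest such d is 4.

d = 4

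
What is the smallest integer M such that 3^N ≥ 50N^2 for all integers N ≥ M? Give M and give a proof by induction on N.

At N = 7: 2187 < 2450, so the inequality fails and M ≥ 8. We prove 3^N ≥ 50N^2 for all N ≥ 8.
For the base case N = 8: 3^N = 6561 and 50N^2 = 3200, so 6561 ≥ 3200.
Suppose the result is true for N = k, so 3^k ≥ 50k^2.
Then 3^(k + 1) = 3·(3^k) ≥ 3·(50k^2).
Also, for k ≥ 8 we have 3·(50k^2) ≥ 50(k+1)^2, since 3 ≥ (1 + 1/k)^2 for all k ≥ 8.
Combining, 3^(k + 1) ≥ 50(k+1)^2.
By the principle of mathematical induction, the result holds for all N ≥ 8.
Hence the smallest such M is 8.

M = 8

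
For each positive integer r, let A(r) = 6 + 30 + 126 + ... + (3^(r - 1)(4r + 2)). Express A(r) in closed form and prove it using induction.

A(r) = 2·3^r·r

We claim A(r) = 2·3^r·r for all r ≥ 1.
For the base case r = 1: A(1) = 6, and the closed form gives 6. They agree.
Inductive step: assume the claim holds for r = m, so A(m) = 2·3^m·m.
Then A(m+1) = A(m) + (3^m(4m + 6)) = (2·3^m·m) + (3^m(4m + 6)).
Simplifying, A(m+1) = 6·3^m(m + 1) = 2·3^(m+1)·(m+1),
which is the closed form with r = m+1.
By the principle of mathematical induction, the result holds for all r ≥ 1.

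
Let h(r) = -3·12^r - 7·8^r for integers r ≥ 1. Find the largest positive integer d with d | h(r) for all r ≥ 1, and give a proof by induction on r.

d = 4

Computing the first values: h(1) = -92 and h(2) = -880; gcd(-92, -880) = 4, so d ≤ 4.
We prove 4 | -3·12^r - 7·8^r for all r ≥ 1 by induction on r.
For the base case r = 1: h(1) = -92 = 4·(-23), so 4 | h(1).
Inductive step: assume the claim holds for r = p, i.e. 4 | h(p). Then
h(p+1) − 12·h(p) = (-3·12^(p+1) - 7·8^(p+1)) − 12·(-3·12^p - 7·8^p) = (-7)·8^p·(8 − 12) = (28)·8^p. Since 4 | h(p) by the inductive hypothesis, 4 | 12·h(p); and 4 | 28 since 28 = 4·7. Therefore 4 | h(p+1).
This completes the induction.
Therefore the largest such d is 4.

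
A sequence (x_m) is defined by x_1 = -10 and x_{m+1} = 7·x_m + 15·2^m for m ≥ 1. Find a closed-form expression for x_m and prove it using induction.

x_m = -3·2^m - 4·7^(m - 1)

Computing the first terms: x_1 = -10, x_2 = -40, x_3 = -220. This suggests x_m = -3·2^m - 4·7^(m - 1).
Base case (m = 1): the formula gives -10 = -10 = x_1.
Inductive step: suppose the statement holds for some k ≥ 1, so x_k = -3·2^k - 4·7^(k - 1).
Then x_{k+1} = 7·x_k + 15·2^k = 7·(-3·2^k - 4·7^(k - 1)) + 15·2^k = -3·2^(k + 1) - 4·7^k = -3·2^(k+1) - 4·7^((k+1) - 1),
which is the claimed formula at m = k+1.
Hence, by induction on m, the claim holds for every m ≥ 1.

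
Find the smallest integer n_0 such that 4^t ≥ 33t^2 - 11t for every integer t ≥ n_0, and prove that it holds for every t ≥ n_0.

n_0 = 5

At t = 4: 256 < 484, so the inequality fails and n_0 ≥ 5. We prove 4^t ≥ 33t^2 - 11t for all t ≥ 5.
Base case (t = 5): 4^t = 1024 and 33t^2 - 11t = 770, so 1024 ≥ 770.
Inductive step: assume the claim holds for t = r, so 4^r ≥ 33r^2 - 11r.
Then 4^(r + 1) = 4·(4^r) ≥ 4·(33r^2 - 11r).
Also, for r ≥ 5 we have 4·(33r^2 - 11r) ≥ 33(r+1)^2 - 11(r+1), since 4·(33r^2 - 11r) − (33(r+1)^2 - 11(r+1)) = 99r^2 - 99r - 22, which is nonnegative for all r ≥ 5.
Combining, 4^(r + 1) ≥ 33(r+1)^2 - 11(r+1).
Hence, by induction on t, the claim holds for every t ≥ 5.
Hence the smallest such n_0 is 5.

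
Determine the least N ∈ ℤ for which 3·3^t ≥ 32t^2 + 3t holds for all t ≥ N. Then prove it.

N = 6

At t = 5: 729 < 815, so the inequality fails and N ≥ 6. We prove 3·3^t ≥ 32t^2 + 3t for all t ≥ 6.
Base step (t = 6): 3·3^t = 2187 and 32t^2 + 3t = 1170, so 2187 ≥ 1170.
Suppose the result is true for t = i, so 3·3^i ≥ 32i^2 + 3i.
Then 3·3^(i + 1) = 3·(3·3^i) ≥ 3·(32i^2 + 3i).
Also, for i ≥ 6 we have 3·(32i^2 + 3i) ≥ 32(i+1)^2 + 3(i+1), since 3·(32i^2 + 3i) − (32(i+1)^2 + 3(i+1)) = 64i^2 - 58i - 35, which is nonnegative for all i ≥ 6.
Combining, 3·3^(i + 1) ≥ 32(i+1)^2 + 3(i+1).
By the principle of mathematical induction, the result holds for all t ≥ 6.
Hence the smallest such N is 6.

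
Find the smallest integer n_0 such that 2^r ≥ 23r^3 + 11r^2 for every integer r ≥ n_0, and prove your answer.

n_0 = 17

At r = 16: 65536 < 97024, so the inequality fails and n_0 ≥ 17. We prove 2^r ≥ 23r^3 + 11r^2 for all r ≥ 17.
Base step (r = 17): 2^r = 131072 and 23r^3 + 11r^2 = 116178, so 131072 ≥ 116178.
Inductive step: assume the claim holds for r = m, so 2^m ≥ 23m^3 + 11m^2.
Then 2^(m + 1) = 2·(2^m) ≥ 2·(23m^3 + 11m^2).
Also, for m ≥ 17 we have 2·(23m^3 + 11m^2) ≥ 23(m+1)^3 + 11(m+1)^2, since 2·(23m^3 + 11m^2) − (23(m+1)^3 + 11(m+1)^2) = 23m^3 - 58m^2 - 91m - 34, which is nonnegative for all m ≥ 17.
Combining, 2^(m + 1) ≥ 23(m+1)^3 + 11(m+1)^2.
This completes the induction.
Hence the smallest such n_0 is 17.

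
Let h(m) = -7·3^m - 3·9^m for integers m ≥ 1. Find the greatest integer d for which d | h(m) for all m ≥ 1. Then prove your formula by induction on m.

Computing the first values: h(1) = -48 and h(2) = -306; gcd(-48, -306) = 6, so d ≤ 6.
We prove 6 | -7·3^m - 3·9^m for all m ≥ 1 by induction on m.
Base case (m = 1): h(1) = -48 = 6·(-8), so 6 | h(1).
For the inductive step, assume it holds for an arbitrary i ≥ 1, i.e. 6 | h(i). Then
h(i+1) − 9·h(i) = (-7·3^(i+1) - 3·9^(i+1)) − 9·(-7·3^i - 3·9^i) = (-7)·3^i·(3 − 9) = (42)·3^i. Since 6 | h(i) by the inductive hypothesis, 6 | 9·h(i); and 6 | 42 since 42 = 6·7. Therefore 6 | h(i+1).
By induction, the statement is established for all m ≥ 1.
Therefore the largest such d is 6.

d = 6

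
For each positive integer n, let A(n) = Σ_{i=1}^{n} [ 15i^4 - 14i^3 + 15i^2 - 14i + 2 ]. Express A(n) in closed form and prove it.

A(n) = n(3n^4 + 4n^3 + 3n^2 - 3n - 3)

We claim A(n) = n(3n^4 + 4n^3 + 3n^2 - 3n - 3) for all n ≥ 1.
Base step (n = 1): A(1) = 4, and the closed form gives 4. They agree.
Inductive step: assume the claim holds for n = i, so A(i) = i(3i^4 + 4i^3 + 3i^2 - 3i - 3).
Then A(i+1) = A(i) + (15i^4 + 46i^3 + 63i^2 + 34i + 4) = (i(3i^4 + 4i^3 + 3i^2 - 3i - 3)) + (15i^4 + 46i^3 + 63i^2 + 34i + 4).
Simplifying, A(i+1) = (i + 1)(3i^4 + 16i^3 + 33i^2 + 27i + 4) = (i+1)(3(i+1)^4 + 4(i+1)^3 + 3(i+1)^2 - 3(i+1) - 3),
which is the closed form with n = i+1.
By the principle of mathematical induction, the result holds for all n ≥ 1.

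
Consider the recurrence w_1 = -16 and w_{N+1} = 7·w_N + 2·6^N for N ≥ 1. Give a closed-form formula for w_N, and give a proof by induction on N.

Computing the first terms: w_1 = -16, w_2 = -100, w_3 = -628. This suggests w_N = -2·6^N - 4·7^(N - 1).
For the base case N = 1: the formula gives -16 = -16 = w_1.
For the inductive step, assume it holds for an arbitrary i ≥ 1, so w_i = -2·6^i - 4·7^(i - 1).
Then w_{i+1} = 7·w_i + 2·6^i = 7·(-2·6^i - 4·7^(i - 1)) + 2·6^i = -2·6^(i + 1) - 4·7^i = -2·6^(i+1) - 4·7^((i+1) - 1),
which is the claimed formula at N = i+1.
This completes the induction.

w_N = -2·6^N - 4·7^(N - 1)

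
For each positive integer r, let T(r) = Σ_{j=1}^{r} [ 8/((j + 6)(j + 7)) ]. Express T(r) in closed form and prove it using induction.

T(r) = 8r/(7(r + 7))

We claim T(r) = 8r/(7(r + 7)) for all r ≥ 1.
For the base case r = 1: T(1) = 1/7, and the closed form gives 1/7. They agree.
Inductive step: suppose the statement holds for some j ≥ 1, so T(j) = 8j/(7(j + 7)).
Then T(j+1) = T(j) + (8/((j + 7)(j + 8))) = (8j/(7(j + 7))) + (8/((j + 7)(j + 8))).
Simplifying, T(j+1) = 8(j + 1)/(7(j + 8)) = 8(j+1)/(7((j+1) + 7)),
which is the closed form with r = j+1.
Hence, by induction on r, the claim holds for every r ≥ 1.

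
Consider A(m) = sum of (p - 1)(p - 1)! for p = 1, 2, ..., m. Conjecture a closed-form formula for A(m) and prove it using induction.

We claim A(m) = m! - 1 for all m ≥ 1.
Base case (m = 1): A(1) = 0, and the closed form gives 0. They agree.
Inductive step: assume the claim holds for m = p, so A(p) = p! - 1.
Then A(p+1) = A(p) + (p·p!) = (p! - 1) + (p·p!).
Simplifying, A(p+1) = (p+1)! - 1,
which is the closed form with m = p+1.
By induction, the statement is established for all m ≥ 1.

A(m) = m! - 1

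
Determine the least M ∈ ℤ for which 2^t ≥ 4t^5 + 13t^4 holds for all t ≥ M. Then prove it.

M = 26

At t = 25: 33554432 < 44140625, so the inequality fails and M ≥ 26. We prove 2^t ≥ 4t^5 + 13t^4 for all t ≥ 26.
Base case (t = 26): 2^t = 67108864 and 4t^5 + 13t^4 = 53466192, so 67108864 ≥ 53466192.
Suppose the result is true for t = j, so 2^j ≥ 4j^5 + 13j^4.
Then 2^(j + 1) = 2·(2^j) ≥ 2·(4j^5 + 13j^4).
Also, for j ≥ 26 we have 2·(4j^5 + 13j^4) ≥ 4(j+1)^5 + 13(j+1)^4, since 2·(4j^5 + 13j^4) − (4(j+1)^5 + 13(j+1)^4) = 4j^5 - 7j^4 - 92j^3 - 118j^2 - 72j - 17, which is nonnegative for all j ≥ 26.
Combining, 2^(j + 1) ≥ 4(j+1)^5 + 13(j+1)^4.
By induction, the statement is established for all t ≥ 26.
Hence the smallest such M is 26.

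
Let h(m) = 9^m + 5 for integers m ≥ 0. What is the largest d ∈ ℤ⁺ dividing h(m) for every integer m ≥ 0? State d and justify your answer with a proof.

d = 2

Computing the first values: h(0) = 6 and h(1) = 14; gcd(6, 14) = 2, so d ≤ 2.
We prove 2 | 9^m + 5 for all m ≥ 0 by induction on m.
Base case (m = 0): h(0) = 6 = 2·(3), so 2 | h(0).
For the inductive step, assume it holds for an arbitrary j ≥ 0, i.e. 2 | h(j). Then
h(j+1) = 9^(j+1) + 5 = 9·(9^j + 5) - 40 = 9·h(j) - 40. The first term is divisible by 2 by the inductive hypothesis, and -40 is divisible by 2. Hence 2 | h(j+1).
Hence, by induction on m, the claim holds for every m ≥ 0.
Therefore the largest such d is 2.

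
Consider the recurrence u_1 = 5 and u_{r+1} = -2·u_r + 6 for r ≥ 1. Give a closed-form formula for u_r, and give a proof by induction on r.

u_r = 3(-2)^(r - 1) + 2

Computing the first terms: u_1 = 5, u_2 = -4, u_3 = 14. This suggests u_r = 3(-2)^(r - 1) + 2.
Base case (r = 1): the formula gives 5 = 5 = u_1.
Inductive step: assume the claim holds for r = j, so u_j = 3(-2)^(j - 1) + 2.
Then u_{j+1} = -2·u_j + 6 = -2·(3(-2)^(j - 1) + 2) + 6 = 3(-2)^j + 2 = 3(-2)^((j+1) - 1) + 2,
which is the claimed formula at r = j+1.
This completes the induction.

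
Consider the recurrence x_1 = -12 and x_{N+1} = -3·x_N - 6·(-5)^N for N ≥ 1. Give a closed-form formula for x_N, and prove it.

Computing the first terms: x_1 = -12, x_2 = 66, x_3 = -348. This suggests x_N = -(-3)^N + 3(-5)^N.
When N = 1: the formula gives -12 = -12 = x_1.
Suppose the result is true for N = k, so x_k = -(-3)^k + 3(-5)^k.
Then x_{k+1} = -3·x_k - 6·(-5)^k = -3·(-(-3)^k + 3(-5)^k) - 6·(-5)^k = -(-3)^(k + 1) + 3(-5)^(k + 1),
which is the claimed formula at N = k+1.
By induction, the statement is established for all N ≥ 1.

x_N = -(-3)^N + 3(-5)^N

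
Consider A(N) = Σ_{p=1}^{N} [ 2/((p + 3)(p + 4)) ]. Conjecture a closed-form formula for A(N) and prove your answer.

We claim A(N) = N/(2(N + 4)) for all N ≥ 1.
When N = 1: A(1) = 1/10, and the closed form gives 1/10. They agree.
For the inductive step, assume it holds for an arbitrary p ≥ 1, so A(p) = p/(2(p + 4)).
Then A(p+1) = A(p) + (2/((p + 4)(p + 5))) = (p/(2(p + 4))) + (2/((p + 4)(p + 5))).
Simplifying, A(p+1) = (p + 1)/(2(p + 5)) = (p+1)/(2((p+1) + 4)),
which is the closed form with N = p+1.
This completes the induction.

A(N) = N/(2(N + 4))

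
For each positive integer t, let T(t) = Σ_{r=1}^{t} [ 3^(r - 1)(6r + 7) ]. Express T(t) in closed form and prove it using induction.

T(t) = 3^t(3t + 2) - 2

We claim T(t) = 3^t(3t + 2) - 2 for all t ≥ 1.
When t = 1: T(1) = 13, and the closed form gives 13. They agree.
Suppose the result is true for t = r, so T(r) = 3^r(3r + 2) - 2.
Then T(r+1) = T(r) + (3^r(6r + 13)) = (3^r(3r + 2) - 2) + (3^r(6r + 13)).
Simplifying, T(r+1) = 9·3^r·r + 15·3^r - 2 = 3^(r+1)(3(r+1) + 2) - 2,
which is the closed form with t = r+1.
By induction, the statement is established for all t ≥ 1.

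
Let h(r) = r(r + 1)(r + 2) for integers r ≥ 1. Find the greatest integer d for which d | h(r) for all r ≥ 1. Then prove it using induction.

Computing the first values: h(1) = 6 and h(2) = 24; gcd(6, 24) = 6, so d ≤ 6.
We prove 6 | r(r + 1)(r + 2) for all r ≥ 1 by induction on r.
When r = 1: h(1) = 6 = 6·(1), so 6 | h(1).
For the inductive step, assume it holds for an arbitrary i ≥ 1, i.e. 6 | h(i). Then
h(i+1) − h(i) = (i+1)·(i+2)·(i+3) − i·(i+1)·(i+2) = (i+1)·(i+2)·[(i+3) − i] = 3·(i+1)·(i+2). The product of 2 consecutive integers is divisible by (2)! = 2, so h(i+1) − h(i) is divisible by 3·2 = 6. By the inductive hypothesis 6 | h(i), hence 6 | h(i+1).
By induction, the statement is established for all r ≥ 1.
Therefore the largest such d is 6.

d = 6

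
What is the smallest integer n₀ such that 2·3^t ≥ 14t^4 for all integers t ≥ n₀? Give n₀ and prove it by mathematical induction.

At t = 10: 118098 < 140000, so the inequality fails and n₀ ≥ 11. We prove 2·3^t ≥ 14t^4 for all t ≥ 11.
For the base case t = 11: 2·3^t = 354294 and 14t^4 = 204974, so 354294 ≥ 204974.
Inductive step: suppose the statement holds for some i ≥ 11, so 2·3^i ≥ 14i^4.
Then 2·3^(i + 1) = 3·(2·3^i) ≥ 3·(14i^4).
Also, for i ≥ 11 we have 3·(14i^4) ≥ 14(i+1)^4, since 3 ≥ (1 + 1/i)^4 for all i ≥ 11.
Combining, 2·3^(i + 1) ≥ 14(i+1)^4.
Hence, by induction on t, the claim holds for every t ≥ 11.
Hence the smallest such n₀ is 11.

n₀ = 11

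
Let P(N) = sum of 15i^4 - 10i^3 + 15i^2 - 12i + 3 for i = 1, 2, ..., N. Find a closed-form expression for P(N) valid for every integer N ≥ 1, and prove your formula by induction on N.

We claim P(N) = N(3N^4 + 5N^3 + 5N^2 - N - 1) for all N ≥ 1.
Base step (N = 1): P(1) = 11, and the closed form gives 11. They agree.
For the inductive step, assume it holds for an arbitrary i ≥ 1, so P(i) = i(3i^4 + 5i^3 + 5i^2 - i - 1).
Then P(i+1) = P(i) + (15i^4 + 50i^3 + 75i^2 + 48i + 11) = (i(3i^4 + 5i^3 + 5i^2 - i - 1)) + (15i^4 + 50i^3 + 75i^2 + 48i + 11).
Simplifying, P(i+1) = (i + 1)(3i^4 + 17i^3 + 38i^2 + 36i + 11) = (i+1)(3(i+1)^4 + 5(i+1)^3 + 5(i+1)^2 - (i+1) - 1),
which is the closed form with N = i+1.
Hence, by induction on N, the claim holds for every N ≥ 1.

P(N) = N(3N^4 + 5N^3 + 5N^2 - N - 1)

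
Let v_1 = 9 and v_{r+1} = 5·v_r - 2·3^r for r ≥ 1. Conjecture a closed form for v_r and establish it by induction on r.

v_r = 3^r + 6·5^(r - 1)

Computing the first terms: v_1 = 9, v_2 = 39, v_3 = 177. This suggests v_r = 3^r + 6·5^(r - 1).
Base case (r = 1): the formula gives 9 = 9 = v_1.
Suppose the result is true for r = m, so v_m = 3^m + 6·5^(m - 1).
Then v_{m+1} = 5·v_m - 2·3^m = 5·(3^m + 6·5^(m - 1)) - 2·3^m = 3^(m + 1) + 6·5^m = 3^(m+1) + 6·5^((m+1) - 1),
which is the claimed formula at r = m+1.
By the principle of mathematical induction, the result holds for all r ≥ 1.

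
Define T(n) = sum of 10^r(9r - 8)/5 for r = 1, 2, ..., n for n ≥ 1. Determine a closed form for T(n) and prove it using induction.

We claim T(n) = 2·10^n(n - 1) + 2 for all n ≥ 1.
When n = 1: T(1) = 2, and the closed form gives 2. They agree.
Suppose the result is true for n = r, so T(r) = 2·10^r(r - 1) + 2.
Then T(r+1) = T(r) + (10^r(18r + 2)) = (2·10^r(r - 1) + 2) + (10^r(18r + 2)).
Simplifying, T(r+1) = 20·10^r·r + 2 = 2·10^(r+1)((r+1) - 1) + 2,
which is the closed form with n = r+1.
This completes the induction.

T(n) = 2·10^n(n - 1) + 2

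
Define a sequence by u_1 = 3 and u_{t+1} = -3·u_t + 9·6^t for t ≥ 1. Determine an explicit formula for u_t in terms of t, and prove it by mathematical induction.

Computing the first terms: u_1 = 3, u_2 = 45, u_3 = 189. This suggests u_t = (-3)^t + 6^t.
When t = 1: the formula gives 3 = 3 = u_1.
Suppose the result is true for t = p, so u_p = (-3)^p + 6^p.
Then u_{p+1} = -3·u_p + 9·6^p = -3·((-3)^p + 6^p) + 9·6^p = (-3)^(p + 1) + 6^(p + 1),
which is the claimed formula at t = p+1.
By the principle of mathematical induction, the result holds for all t ≥ 1.

u_t = (-3)^t + 6^t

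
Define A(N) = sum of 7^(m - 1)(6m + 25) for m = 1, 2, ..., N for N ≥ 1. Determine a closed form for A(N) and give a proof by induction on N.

We claim A(N) = 7^N(N + 4) - 4 for all N ≥ 1.
Base step (N = 1): A(1) = 31, and the closed form gives 31. They agree.
Suppose the result is true for N = m, so A(m) = 7^m(m + 4) - 4.
Then A(m+1) = A(m) + (7^m(6m + 31)) = (7^m(m + 4) - 4) + (7^m(6m + 31)).
Simplifying, A(m+1) = 7·7^m·m + 35·7^m - 4 = 7^(m+1)((m+1) + 4) - 4,
which is the closed form with N = m+1.
By the principle of mathematical induction, the result holds for all N ≥ 1.

A(N) = 7^N(N + 4) - 4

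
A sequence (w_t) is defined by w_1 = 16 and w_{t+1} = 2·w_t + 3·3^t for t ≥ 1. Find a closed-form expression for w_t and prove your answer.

w_t = 7·2^(t - 1) + 3^(t + 1)

Computing the first terms: w_1 = 16, w_2 = 41, w_3 = 109. This suggests w_t = 7·2^(t - 1) + 3^(t + 1).
Base step (t = 1): the formula gives 16 = 16 = w_1.
For the inductive step, assume it holds for an arbitrary m ≥ 1, so w_m = 7·2^(m - 1) + 3^(m + 1).
Then w_{m+1} = 2·w_m + 3·3^m = 2·(7·2^(m - 1) + 3^(m + 1)) + 3·3^m = 7·2^m + 3^(m + 2) = 7·2^((m+1) - 1) + 3^((m+1) + 1),
which is the claimed formula at t = m+1.
Hence, by induction on t, the claim holds for every t ≥ 1.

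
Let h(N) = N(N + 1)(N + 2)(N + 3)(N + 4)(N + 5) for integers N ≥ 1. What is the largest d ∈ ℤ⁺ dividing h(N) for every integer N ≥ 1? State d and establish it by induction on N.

d = 720

Computing the first values: h(1) = 720 and h(2) = 5040; gcd(720, 5040) = 720, so d ≤ 720.
We prove 720 | N(N + 1)(N + 2)(N + 3)(N + 4)(N + 5) for all N ≥ 1 by induction on N.
Base case (N = 1): h(1) = 720 = 720·(1), so 720 | h(1).
For the inductive step, assume it holds for an arbitrary m ≥ 1, i.e. 720 | h(m). Then
h(m+1) − h(m) = (m+1)·(m+2)·(m+3)·(m+4)·(m+5)·(m+6) − m·(m+1)·(m+2)·(m+3)·(m+4)·(m+5) = (m+1)·(m+2)·(m+3)·(m+4)·(m+5)·[(m+6) − m] = 6·(m+1)·(m+2)·(m+3)·(m+4)·(m+5). The product of 5 consecutive integers is divisible by (5)! = 120, so h(m+1) − h(m) is divisible by 6·120 = 720. By the inductive hypothesis 720 | h(m), hence 720 | h(m+1).
By the principle of mathematical induction, the result holds for all N ≥ 1.
Therefore the largest such d is 720.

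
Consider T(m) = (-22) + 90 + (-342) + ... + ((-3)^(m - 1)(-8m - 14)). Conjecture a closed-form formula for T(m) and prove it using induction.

We claim T(m) = 2(-3)^m(m + 2) - 4 for all m ≥ 1.
Base case (m = 1): T(1) = -22, and the closed form gives -22. They agree.
For the inductive step, assume it holds for an arbitrary r ≥ 1, so T(r) = 2(-3)^r(r + 2) - 4.
Then T(r+1) = T(r) + ((-3)^r(-8r - 22)) = (2(-3)^r(r + 2) - 4) + ((-3)^r(-8r - 22)).
Simplifying, T(r+1) = -6(-3)^r·r - 18(-3)^r - 4 = 2(-3)^(r+1)((r+1) + 2) - 4,
which is the closed form with m = r+1.
By the principle of mathematical induction, the result holds for all m ≥ 1.

T(m) = 2(-3)^m(m + 2) - 4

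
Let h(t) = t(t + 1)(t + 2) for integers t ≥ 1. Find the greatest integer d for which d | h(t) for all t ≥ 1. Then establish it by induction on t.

Computing the first values: h(1) = 6 and h(2) = 24; gcd(6, 24) = 6, so d ≤ 6.
We prove 6 | t(t + 1)(t + 2) for all t ≥ 1 by induction on t.
Base step (t = 1): h(1) = 6 = 6·(1), so 6 | h(1).
For the inductive step, assume it holds for an arbitrary j ≥ 1, i.e. 6 | h(j). Then
h(j+1) − h(j) = (j+1)·(j+2)·(j+3) − j·(j+1)·(j+2) = (j+1)·(j+2)·[(j+3) − j] = 3·(j+1)·(j+2). The product of 2 consecutive integers is divisible by (2)! = 2, so h(j+1) − h(j) is divisible by 3·2 = 6. By the inductive hypothesis 6 | h(j), hence 6 | h(j+1).
Hence, by induction on t, the claim holds for every t ≥ 1.
Therefore the largest such d is 6.

d = 6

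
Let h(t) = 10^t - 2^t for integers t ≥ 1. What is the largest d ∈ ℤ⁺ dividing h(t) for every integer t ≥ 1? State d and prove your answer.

Computing the first values: h(1) = 8 and h(2) = 96; gcd(8, 96) = 8, so d ≤ 8.
We prove 8 | 10^t - 2^t for all t ≥ 1 by induction on t.
Base case (t = 1): h(1) = 8 = 8·(1), so 8 | h(1).
Inductive step: assume the claim holds for t = p, i.e. 8 | h(p). Then
10^{p+1} − 2^{p+1} = 10·10^p − 2·2^p = 10·(10^p − 2^p) + (8)·2^p. The first term is divisible by 8 by the inductive hypothesis, and the second term (8)·2^p is divisible by 8 since 8 | 8. Hence 8 | h(p+1).
By induction, the statement is established for all t ≥ 1.
Therefore the largest such d is 8.

d = 8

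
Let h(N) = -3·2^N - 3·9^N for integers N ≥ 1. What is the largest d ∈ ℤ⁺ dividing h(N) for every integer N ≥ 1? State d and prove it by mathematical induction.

Computing the first values: h(1) = -33 and h(2) = -255; gcd(-33, -255) = 3, so d ≤ 3.
We prove 3 | -3·2^N - 3·9^N for all N ≥ 1 by induction on N.
For the base case N = 1: h(1) = -33 = 3·(-11), so 3 | h(1).
Inductive step: suppose the statement holds for some i ≥ 1, i.e. 3 | h(i). Then
h(i+1) − 9·h(i) = (-3·2^(i+1) - 3·9^(i+1)) − 9·(-3·2^i - 3·9^i) = (-3)·2^i·(2 − 9) = (21)·2^i. Since 3 | h(i) by the inductive hypothesis, 3 | 9·h(i); and 3 | 21 since 21 = 3·7. Therefore 3 | h(i+1).
Hence, by induction on N, the claim holds for every N ≥ 1.
Therefore the largest such d is 3.

d = 3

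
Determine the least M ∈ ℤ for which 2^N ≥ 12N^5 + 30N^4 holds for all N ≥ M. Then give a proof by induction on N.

M = 28

At N = 27: 134217728 < 188130114, so the inequality fails and M ≥ 28. We prove 2^N ≥ 12N^5 + 30N^4 for all N ≥ 28.
Base case (N = 28): 2^N = 268435456 and 12N^5 + 30N^4 = 224964096, so 268435456 ≥ 224964096.
For the inductive step, assume it holds for an arbitrary i ≥ 28, so 2^i ≥ 12i^5 + 30i^4.
Then 2^(i + 1) = 2·(2^i) ≥ 2·(12i^5 + 30i^4).
Also, for i ≥ 28 we have 2·(12i^5 + 30i^4) ≥ 12(i+1)^5 + 30(i+1)^4, since 2·(12i^5 + 30i^4) − (12(i+1)^5 + 30(i+1)^4) = 12i^5 - 30i^4 - 240i^3 - 300i^2 - 180i - 42, which is nonnegative for all i ≥ 28.
Combining, 2^(i + 1) ≥ 12(i+1)^5 + 30(i+1)^4.
This completes the induction.
Hence the smallest such M is 28.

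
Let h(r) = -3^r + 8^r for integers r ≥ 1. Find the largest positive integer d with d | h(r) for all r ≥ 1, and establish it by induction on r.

Computing the first values: h(1) = 5 and h(2) = 55; gcd(5, 55) = 5, so d ≤ 5.
We prove 5 | -3^r + 8^r for all r ≥ 1 by induction on r.
When r = 1: h(1) = 5 = 5·(1), so 5 | h(1).
For the inductive step, assume it holds for an arbitrary p ≥ 1, i.e. 5 | h(p). Then
8^{p+1} − 3^{p+1} = 8·8^p − 3·3^p = 8·(8^p − 3^p) + (5)·3^p. The first term is divisible by 5 by the inductive hypothesis, and the second term (5)·3^p is divisible by 5 since 5 | 5. Hence 5 | h(p+1).
Hence, by induction on r, the claim holds for every r ≥ 1.
Therefore the largest such d is 5.

d = 5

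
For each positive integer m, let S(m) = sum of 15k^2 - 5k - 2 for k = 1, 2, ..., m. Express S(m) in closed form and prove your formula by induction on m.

S(m) = m(5m^2 + 5m - 2)

We claim S(m) = m(5m^2 + 5m - 2) for all m ≥ 1.
Base step (m = 1): S(1) = 8, and the closed form gives 8. They agree.
For the inductive step, assume it holds for an arbitrary k ≥ 1, so S(k) = k(5k^2 + 5k - 2).
Then S(k+1) = S(k) + (15k^2 + 25k + 8) = (k(5k^2 + 5k - 2)) + (15k^2 + 25k + 8).
Simplifying, S(k+1) = (k + 1)(5k^2 + 15k + 8) = (k+1)(5(k+1)^2 + 5(k+1) - 2),
which is the closed form with m = k+1.
By the principle of mathematical induction, the result holds for all m ≥ 1.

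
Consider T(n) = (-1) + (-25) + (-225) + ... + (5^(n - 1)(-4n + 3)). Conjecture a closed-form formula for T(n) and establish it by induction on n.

T(n) = 5^n(-n + 1) - 1

We claim T(n) = 5^n(-n + 1) - 1 for all n ≥ 1.
Base case (n = 1): T(1) = -1, and the closed form gives -1. They agree.
Inductive step: suppose the statement holds for some m ≥ 1, so T(m) = 5^m(-m + 1) - 1.
Then T(m+1) = T(m) + (5^m(-4m - 1)) = (5^m(-m + 1) - 1) + (5^m(-4m - 1)).
Simplifying, T(m+1) = -5·5^m·m - 1 = 5^(m+1)(-(m+1) + 1) - 1,
which is the closed form with n = m+1.
Hence, by induction on n, the claim holds for every n ≥ 1.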